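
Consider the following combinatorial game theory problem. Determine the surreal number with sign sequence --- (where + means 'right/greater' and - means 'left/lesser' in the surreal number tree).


Sign expansion: ---
Rule: track bounds (lo, hi), initially (-inf, +inf). On '+', the current value becomes lo and we move to the simplest number in (value, hi): value + 1 if hi = +inf, otherwise the midpoint (value + hi)/2. On '-', the current value becomes hi and we move to value - 1 if lo = -inf, otherwise the midpoint (lo + value)/2.
Start at 0.
Step 1: sign = -, move left. Bounds: (-inf, 0). Value = -1
Step 2: sign = -, move left. Bounds: (-inf, -1). Value = -2
Step 3: sign = -, move left. Bounds: (-inf, -2). Value = -3
The surreal number with sign expansion --- is -3.

-3


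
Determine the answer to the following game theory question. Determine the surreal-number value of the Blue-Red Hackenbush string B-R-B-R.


Edges (from ground): B-R-B-R
By Berlekamp's sign-expansion rule, a Blue-Red Hackenbush stalk has the value of the surreal number whose sign sequence is the edge sequence with B -> + and R -> -.
Sign sequence: +-+-
Trace the sign expansion in the surreal number tree, starting from 0:
Edge 1: B (sign +) -> bounds (0, +inf), value = 1
Edge 2: R (sign -) -> bounds (0, 1), value = 1/2
Edge 3: B (sign +) -> bounds (1/2, 1), value = 3/4
Edge 4: R (sign -) -> bounds (1/2, 3/4), value = 5/8
Game value = 5/8

5/8


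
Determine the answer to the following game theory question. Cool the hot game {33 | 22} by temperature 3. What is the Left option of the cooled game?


Original game: {33 | 22} (a switch {a | b} with a > b).
Cooling by t (for t below the temperature (a - b)/2 = 11/2) taxes each move by t: {a | b} cooled by t is {a - t | b + t}.
Cooling amount: t = 3
Cooled Left option: 33 - 3 = 30
Cooled Right option: 22 + 3 = 25
Cooled game: {30 | 25}
Left option = 30

30


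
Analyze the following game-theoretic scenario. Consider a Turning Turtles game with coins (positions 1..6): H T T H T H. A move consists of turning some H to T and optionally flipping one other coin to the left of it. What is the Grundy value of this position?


Coins: H T T H T H
Key fact: a single head at position k behaves exactly like a Nim heap of size k (turning it to T and optionally flipping a coin at j < k corresponds to moving the heap from k to j, or to 0), and heads combine as a disjunctive sum (two heads at the same place would cancel, matching j XOR j = 0). So the Nim-value is the XOR of the 1-indexed positions of the heads.
Face-up positions (1-indexed): [1, 4, 6]
XOR 0 with 1: 0 XOR 1 = 1
XOR 1 with 4: 1 XOR 4 = 5
XOR 5 with 6: 5 XOR 6 = 3
Nim-value = 3

3


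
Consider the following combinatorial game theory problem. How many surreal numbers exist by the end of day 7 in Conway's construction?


Day 0: {|} = 0 is born. Count = 1.
Day n: the number of surreal numbers born by day n is 2^(n+1) - 1.
By day 0: 2^1 - 1 = 1
By day 1: 2^2 - 1 = 3
By day 2: 2^3 - 1 = 7
By day 3: 2^4 - 1 = 15
By day 4: 2^5 - 1 = 31
By day 5: 2^6 - 1 = 63
By day 6: 2^7 - 1 = 127
By day 7: 2^8 - 1 = 255
By day 7: 255 surreal numbers.

255


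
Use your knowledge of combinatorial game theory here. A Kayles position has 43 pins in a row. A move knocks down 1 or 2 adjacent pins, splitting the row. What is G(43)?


Kayles: a move removes 1 or 2 adjacent pins from a contiguous row.
Removing pins from a row of k leaves two independent rows (a, b) with a + b = k - 1 (one pin) or a + b = k - 2 (two pins); an end removal gives a = 0.
By Sprague-Grundy, G(k) = mex{ G(a) XOR G(b) } over all these splits. G(0) = 0.
G(1): splits (0,0):0^0=0 -> mex({0}) = 1
G(2): splits (0,1):0^1=1 (0,0):0^0=0 -> mex({0, 1}) = 2
G(3): splits (0,2):0^2=2 (1,1):1^1=0 (0,1):0^1=1 -> mex({0, 1, 2}) = 3
G(4): splits (0,3):0^3=3 (1,2):1^2=3 (0,2):0^2=2 (1,1):1^1=0 -> mex({0, 2, 3}) = 1
G(5): splits (0,4):0^1=1 (1,3):1^3=2 (2,2):2^2=0 (0,3):0^3=3 (1,2):1^2=3 -> mex({0, 1, 2, 3}) = 4
G(6) = mex({0, 1, 2, 4}) = 3
G(7) = mex({0, 1, 3, 4, 5}) = 2
G(8) = mex({0, 2, 3, 5, 6}) = 1
G(9) = mex({0, 1, 2, 3, 6, 7}) = 4
G(10) = mex({0, 1, 3, 4, 5, 7}) = 2
G(11) = mex({0, 1, 2, 3, 4, 5}) = 6
G(12) = mex({0, 1, 2, 3, 5, 6, 7}) = 4
G(13) = mex({0, 2, 3, 4, 6, 7}) = 1
G(14) = mex({0, 1, 4, 5, 6, 7}) = 2
G(15) = mex({0, 1, 2, 3, 4, 5, 6}) = 7
G(16) = mex({0, 2, 3, 5, 6, 7}) = 1
G(17) = mex({0, 1, 2, 3, 5, 6, 7}) = 4
G(18) = mex({0, 1, 2, 4, 5, 6}) = 3
G(19) = mex({0, 1, 3, 4, 5, 7}) = 2
G(20) = mex({0, 2, 3, 4, 5, 6, 7}) = 1
G(21) = mex({0, 1, 2, 3, 5, 6, 7}) = 4
G(22) = mex({0, 1, 2, 3, 4, 5, 7}) = 6
G(23) = mex({0, 1, 2, 3, 4, 5, 6}) = 7
G(24) = mex({0, 1, 2, 3, 5, 6, 7}) = 4
G(25) = mex({0, 2, 3, 4, 6, 7}) = 1
G(26) = mex({0, 1, 3, 4, 5, 6, 7}) = 2
G(27) = mex({0, 1, 2, 3, 4, 5, 6, 7}) = 8
G(28) = mex({0, 1, 2, 3, 4, 6, 7, 8}) = 5
G(29) = mex({0, 1, 2, 3, 5, 6, 7, 8, 9}) = 4
G(30) = mex({0, 1, 2, 3, 4, 5, 6, 9, 10}) = 7
G(31) = mex({0, 1, 3, 4, 5, 7, 10, 11}) = 2
G(32) = mex({0, 2, 3, 4, 5, 6, 7, 9, 11}) = 1
G(33) = mex({0, 1, 2, 3, 4, 5, 6, 7, 9, 12}) = 8
G(34) = mex({0, 1, 2, 3, 4, 5, 7, 8, 11, 12}) = 6
G(35) = mex({0, 1, 2, 3, 4, 5, 6, 8, 9, 10, 11}) = 7
G(36) = mex({0, 1, 2, 3, 5, 6, 7, 9, 10}) = 4
G(37) = mex({0, 2, 3, 4, 6, 7, 9, 10, 11, 12}) = 1
G(38) = mex({0, 1, 3, 4, 5, 6, 7, 9, 10, 11, 12}) = 2
G(39) = mex({0, 1, 2, 4, 5, 6, 7, 9, 10, 12, 14}) = 3
G(40) = mex({0, 2, 3, 4, 6, 7, 11, 12, 14}) = 1
G(41) = mex({0, 1, 2, 3, 5, 6, 7, 9, 10, 11, 12}) = 4
G(42) = mex({0, 1, 2, 3, 4, 5, 6, 9, 10}) = 7
G(43) = mex({0, 1, 3, 4, 5, 7, 9, 10, 12, 15}) = 2
Therefore G(43) = 2.

2


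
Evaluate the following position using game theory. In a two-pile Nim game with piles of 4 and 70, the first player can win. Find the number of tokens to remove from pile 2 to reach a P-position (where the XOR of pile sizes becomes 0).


Piles: 4 and 70
Current XOR: 4 XOR 70 = 66 (non-zero, so this is an N-position).
To make the XOR zero, we need to find a move that balances the piles.
For pile 2 (size 70): target = 70 XOR 66 = 4
We reduce pile 2 from 70 to 4.
Tokens removed: 70 - 4 = 66
Verification: 4 XOR 4 = 0

66


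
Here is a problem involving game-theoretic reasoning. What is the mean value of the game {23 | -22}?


Game = {23 | -22}, a switch {a | b} with numbers a > b.
Its thermograph has left wall a - t and right wall b + t, which meet at t = (a - b)/2, where both equal (a + b)/2. So the mast (mean value) is at (a + b)/2.
Mean = (23 + (-22))/2 = 1/2 = 1/2

1/2


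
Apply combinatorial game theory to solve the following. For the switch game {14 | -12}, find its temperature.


The game is {14 | -12}, a switch {a | b} with numbers a > b.
Cooling {a | b} by t gives {a - t | b + t}, which stops being hot when a - t = b + t, i.e. at t = (a - b)/2. So the temperature of a switch is (a - b)/2.
Temperature = (Left option - Right option) / 2
= (14 - (-12)) / 2
= 26 / 2
= 13

13


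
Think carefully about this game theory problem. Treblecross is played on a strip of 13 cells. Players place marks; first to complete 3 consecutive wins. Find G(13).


Treblecross: place X on empty cells; 3-in-a-row wins.
Playing within two cells of an existing X lets the opponent win at once, so sensible play treats the cells i-2..i+2 around each X as dead. The player left with no safe cell loses, so this is a normal-play take-away game on strips of safe cells.
Placing X at cell i (0-indexed) of a strip of k safe cells leaves independent strips of sizes max(0, i-2) and max(0, k-i-3). Hence G(k) = mex{ G(max(0,i-2)) XOR G(max(0,k-i-3)) : 0 <= i < k }, with G(0) = 0.
G(1): splits (0,0):0^0=0 -> mex({0}) = 1
G(2): splits (0,0):0^0=0 -> mex({0}) = 1
G(3): splits (0,0):0^0=0 -> mex({0}) = 1
G(4): splits (0,1):0^1=1 (0,0):0^0=0 -> mex({0, 1}) = 2
G(5): splits (0,2):0^1=1 (0,1):0^1=1 (0,0):0^0=0 -> mex({0, 1}) = 2
G(6) = mex({1}) = 0
G(7) = mex({0, 1, 2}) = 3
G(8) = mex({0, 1, 2}) = 3
G(9) = mex({0, 2}) = 1
G(10) = mex({0, 2, 3}) = 1
G(11) = mex({0, 3}) = 1
G(12) = mex({1, 3}) = 0
G(13) = mex({0, 1, 2, 3}) = 4
Therefore G(13) = 4.

4


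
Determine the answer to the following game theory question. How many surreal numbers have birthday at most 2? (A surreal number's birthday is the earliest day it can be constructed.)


Day 0: {|} = 0 is born. Count = 1.
Day n: the number of surreal numbers born by day n is 2^(n+1) - 1.
By day 0: 2^1 - 1 = 1
By day 1: 2^2 - 1 = 3
By day 2: 2^3 - 1 = 7
By day 2: 7 surreal numbers.

7


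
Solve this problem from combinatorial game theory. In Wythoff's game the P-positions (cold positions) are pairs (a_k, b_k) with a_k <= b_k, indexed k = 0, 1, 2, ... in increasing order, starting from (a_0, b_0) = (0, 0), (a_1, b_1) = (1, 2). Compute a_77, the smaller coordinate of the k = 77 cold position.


By Wythoff's theorem, a_k = floor(k * phi) and b_k = floor(k * phi^2) = a_k + k, where phi = (1 + sqrt(5))/2 is the golden ratio.
phi = (1 + sqrt(5))/2 = 1.618034
k = 77
k * phi = 77 * 1.618034 = 124.588617
a_77 = floor(k * phi) = 124

124


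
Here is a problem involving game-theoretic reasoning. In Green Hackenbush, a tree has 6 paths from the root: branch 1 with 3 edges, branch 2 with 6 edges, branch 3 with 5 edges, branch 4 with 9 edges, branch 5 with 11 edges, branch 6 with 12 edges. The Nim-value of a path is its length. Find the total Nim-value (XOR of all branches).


The tree has 6 branches from the ground vertex.
In Green Hackenbush, the Nim-value of a simple path of length k is k.
Branch 1: length 3, Nim-value = 3
Branch 2: length 6, Nim-value = 6
Branch 3: length 5, Nim-value = 5
Branch 4: length 9, Nim-value = 9
Branch 5: length 11, Nim-value = 11
Branch 6: length 12, Nim-value = 12
Total Nim-value = XOR of all branch values:
0 XOR 3 = 3
3 XOR 6 = 5
5 XOR 5 = 0
0 XOR 9 = 9
9 XOR 11 = 2
2 XOR 12 = 14
Nim-value of the tree = 14

14


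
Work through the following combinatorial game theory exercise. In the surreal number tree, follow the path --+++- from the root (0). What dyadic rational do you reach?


Sign expansion: --+++-
Rule: track bounds (lo, hi), initially (-inf, +inf). On '+', the current value becomes lo and we move to the simplest number in (value, hi): value + 1 if hi = +inf, otherwise the midpoint (value + hi)/2. On '-', the current value becomes hi and we move to value - 1 if lo = -inf, otherwise the midpoint (lo + value)/2.
Start at 0.
Step 1: sign = -, move left. Bounds: (-inf, 0). Value = -1
Step 2: sign = -, move left. Bounds: (-inf, -1). Value = -2
Step 3: sign = +, move right. Bounds: (-2, -1). Value = -3/2
Step 4: sign = +, move right. Bounds: (-3/2, -1). Value = -5/4
Step 5: sign = +, move right. Bounds: (-5/4, -1). Value = -9/8
Step 6: sign = -, move left. Bounds: (-5/4, -9/8). Value = -19/16
The surreal number with sign expansion --+++- is -19/16.

-19/16


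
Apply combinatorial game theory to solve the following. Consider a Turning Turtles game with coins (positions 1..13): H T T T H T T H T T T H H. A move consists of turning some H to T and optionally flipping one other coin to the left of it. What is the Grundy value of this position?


Coins: H T T T H T T H T T T H H
Key fact: a single head at position k behaves exactly like a Nim heap of size k (turning it to T and optionally flipping a coin at j < k corresponds to moving the heap from k to j, or to 0), and heads combine as a disjunctive sum (two heads at the same place would cancel, matching j XOR j = 0). So the Nim-value is the XOR of the 1-indexed positions of the heads.
Face-up positions (1-indexed): [1, 5, 8, 12, 13]
XOR 0 with 1: 0 XOR 1 = 1
XOR 1 with 5: 1 XOR 5 = 4
XOR 4 with 8: 4 XOR 8 = 12
XOR 12 with 12: 12 XOR 12 = 0
XOR 0 with 13: 0 XOR 13 = 13
Nim-value = 13

13


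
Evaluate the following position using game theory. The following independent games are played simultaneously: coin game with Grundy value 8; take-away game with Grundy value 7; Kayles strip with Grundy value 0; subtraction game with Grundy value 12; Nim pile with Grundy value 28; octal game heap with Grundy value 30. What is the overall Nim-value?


By the Sprague-Grundy theorem, the Grundy value of a sum of games is the XOR of individual Grundy values.
coin game: Grundy value = 8. Running XOR: 0 XOR 8 = 8
take-away game: Grundy value = 7. Running XOR: 8 XOR 7 = 15
Kayles strip: Grundy value = 0. Running XOR: 15 XOR 0 = 15
subtraction game: Grundy value = 12. Running XOR: 15 XOR 12 = 3
Nim pile: Grundy value = 28. Running XOR: 3 XOR 28 = 31
octal game heap: Grundy value = 30. Running XOR: 31 XOR 30 = 1
The combined Grundy value is 1.

1


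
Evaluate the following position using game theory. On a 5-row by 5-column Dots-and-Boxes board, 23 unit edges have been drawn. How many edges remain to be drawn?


Grid: 5 x 5 boxes, i.e. 6 rows and 6 columns of dots.
Horizontal edges: (rows + 1) * cols = 6 * 5 = 30
Vertical edges: rows * (cols + 1) = 5 * 6 = 30
Total edges: 30 + 30 = 60
Edges drawn: 23
Remaining: 60 - 23 = 37

37


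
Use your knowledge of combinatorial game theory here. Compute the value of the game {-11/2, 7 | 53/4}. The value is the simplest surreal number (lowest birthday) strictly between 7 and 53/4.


Left options: {-11/2, 7}, max = 7
Right options: {53/4}, min = 53/4
All options are numbers and max(Left) < min(Right), so by the simplicity theorem the value is the simplest (earliest-born) number strictly between 7 and 53/4.
Integers 8 through 13 all lie strictly between 7 and 53/4.
Among integers, the simplest (lowest birthday = smallest |n|; 0 is born on day 0, +-n on day n) is 8.
No non-integer in the interval can be simpler: if x is a non-integer in the interval, then floor(x) or ceil(x) also lies in the interval (the interval contains an integer), and both are proper prefixes of x's sign expansion, i.e. born earlier. So the game value is 8.
Game value = 8

8


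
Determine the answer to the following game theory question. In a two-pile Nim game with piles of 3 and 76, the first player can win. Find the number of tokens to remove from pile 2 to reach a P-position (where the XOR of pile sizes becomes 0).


Piles: 3 and 76
Current XOR: 3 XOR 76 = 79 (non-zero, so this is an N-position).
To make the XOR zero, we need to find a move that balances the piles.
For pile 2 (size 76): target = 76 XOR 79 = 3
We reduce pile 2 from 76 to 3.
Tokens removed: 76 - 3 = 73
Verification: 3 XOR 3 = 0

73


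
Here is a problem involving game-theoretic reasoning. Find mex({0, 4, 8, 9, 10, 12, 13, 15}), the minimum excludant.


Set = {0, 4, 8, 9, 10, 12, 13, 15}
0 is in the set.
1 is NOT in the set. This is the mex.
mex = 1

1


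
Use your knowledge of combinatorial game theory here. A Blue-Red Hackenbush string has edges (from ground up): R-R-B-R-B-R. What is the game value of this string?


Edges (from ground): R-R-B-R-B-R
By Berlekamp's sign-expansion rule, a Blue-Red Hackenbush stalk has the value of the surreal number whose sign sequence is the edge sequence with B -> + and R -> -.
Sign sequence: --+-+-
Trace the sign expansion in the surreal number tree, starting from 0:
Edge 1: R (sign -) -> bounds (-inf, 0), value = -1
Edge 2: R (sign -) -> bounds (-inf, -1), value = -2
Edge 3: B (sign +) -> bounds (-2, -1), value = -3/2
Edge 4: R (sign -) -> bounds (-2, -3/2), value = -7/4
Edge 5: B (sign +) -> bounds (-7/4, -3/2), value = -13/8
Edge 6: R (sign -) -> bounds (-7/4, -13/8), value = -27/16
Game value = -27/16

-27/16


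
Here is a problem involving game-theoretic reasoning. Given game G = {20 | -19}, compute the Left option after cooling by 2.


Original game: {20 | -19} (a switch {a | b} with a > b).
Cooling by t (for t below the temperature (a - b)/2 = 39/2) taxes each move by t: {a | b} cooled by t is {a - t | b + t}.
Cooling amount: t = 2
Cooled Left option: 20 - 2 = 18
Cooled Right option: -19 + 2 = -17
Cooled game: {18 | -17}
Left option = 18

18


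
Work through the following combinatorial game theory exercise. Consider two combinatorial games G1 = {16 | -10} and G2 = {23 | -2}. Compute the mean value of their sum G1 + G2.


G1 = {16 | -10}, G2 = {23 | -2}
Each is a switch {a | b} with numbers a > b; its mean value is (a + b)/2, and mean value is additive over game sums: m(G1 + G2) = m(G1) + m(G2).
Mean of G1 = (16 + (-10))/2 = 6/2 = 3
Mean of G2 = (23 + (-2))/2 = 21/2 = 21/2
Mean of G1 + G2 = 3 + 21/2 = 27/2

27/2


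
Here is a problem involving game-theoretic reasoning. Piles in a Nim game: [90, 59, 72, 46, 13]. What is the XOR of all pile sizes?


We need the XOR (exclusive or) of all pile sizes.
After XOR-ing pile 1 (size 90): 0 XOR 90 = 90
After XOR-ing pile 2 (size 59): 90 XOR 59 = 97
After XOR-ing pile 3 (size 72): 97 XOR 72 = 41
After XOR-ing pile 4 (size 46): 41 XOR 46 = 7
After XOR-ing pile 5 (size 13): 7 XOR 13 = 10
The Nim-value of this position is 10.

10


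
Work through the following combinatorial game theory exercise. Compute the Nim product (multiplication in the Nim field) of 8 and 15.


Nim multiplication is bilinear over XOR: (u XOR v) * w = (u*w) XOR (v*w).
So we split each operand into its bit components and XOR the pairwise Nim products.
8 = 8 (as XOR of powers of 2).
15 = 1 + 2 + 4 + 8 (as XOR of powers of 2).
Using the standard Nim-product table on single bits:
  2*2 = 3,   2*4 = 8,   2*8 = 12,
  4*4 = 6,   4*8 = 11,  8*8 = 13,
and  1*x = x (identity), k*l = l*k (commutative).
Pairwise Nim products:
  8 * 1 = 8
  8 * 2 = 12
  8 * 4 = 11
  8 * 8 = 13
XOR them: 8 XOR 12 XOR 11 XOR 13 = 2.
Result: 8 * 15 = 2 (in Nim).

2


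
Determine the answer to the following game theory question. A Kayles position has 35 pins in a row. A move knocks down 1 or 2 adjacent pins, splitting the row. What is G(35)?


Kayles: a move removes 1 or 2 adjacent pins from a contiguous row.
Removing pins from a row of k leaves two independent rows (a, b) with a + b = k - 1 (one pin) or a + b = k - 2 (two pins); an end removal gives a = 0.
By Sprague-Grundy, G(k) = mex{ G(a) XOR G(b) } over all these splits. G(0) = 0.
G(1): splits (0,0):0^0=0 -> mex({0}) = 1
G(2): splits (0,1):0^1=1 (0,0):0^0=0 -> mex({0, 1}) = 2
G(3): splits (0,2):0^2=2 (1,1):1^1=0 (0,1):0^1=1 -> mex({0, 1, 2}) = 3
G(4): splits (0,3):0^3=3 (1,2):1^2=3 (0,2):0^2=2 (1,1):1^1=0 -> mex({0, 2, 3}) = 1
G(5): splits (0,4):0^1=1 (1,3):1^3=2 (2,2):2^2=0 (0,3):0^3=3 (1,2):1^2=3 -> mex({0, 1, 2, 3}) = 4
G(6) = mex({0, 1, 2, 4}) = 3
G(7) = mex({0, 1, 3, 4, 5}) = 2
G(8) = mex({0, 2, 3, 5, 6}) = 1
G(9) = mex({0, 1, 2, 3, 6, 7}) = 4
G(10) = mex({0, 1, 3, 4, 5, 7}) = 2
G(11) = mex({0, 1, 2, 3, 4, 5}) = 6
G(12) = mex({0, 1, 2, 3, 5, 6, 7}) = 4
G(13) = mex({0, 2, 3, 4, 6, 7}) = 1
G(14) = mex({0, 1, 4, 5, 6, 7}) = 2
G(15) = mex({0, 1, 2, 3, 4, 5, 6}) = 7
G(16) = mex({0, 2, 3, 5, 6, 7}) = 1
G(17) = mex({0, 1, 2, 3, 5, 6, 7}) = 4
G(18) = mex({0, 1, 2, 4, 5, 6}) = 3
G(19) = mex({0, 1, 3, 4, 5, 7}) = 2
G(20) = mex({0, 2, 3, 4, 5, 6, 7}) = 1
G(21) = mex({0, 1, 2, 3, 5, 6, 7}) = 4
G(22) = mex({0, 1, 2, 3, 4, 5, 7}) = 6
G(23) = mex({0, 1, 2, 3, 4, 5, 6}) = 7
G(24) = mex({0, 1, 2, 3, 5, 6, 7}) = 4
G(25) = mex({0, 2, 3, 4, 6, 7}) = 1
G(26) = mex({0, 1, 3, 4, 5, 6, 7}) = 2
G(27) = mex({0, 1, 2, 3, 4, 5, 6, 7}) = 8
G(28) = mex({0, 1, 2, 3, 4, 6, 7, 8}) = 5
G(29) = mex({0, 1, 2, 3, 5, 6, 7, 8, 9}) = 4
G(30) = mex({0, 1, 2, 3, 4, 5, 6, 9, 10}) = 7
G(31) = mex({0, 1, 3, 4, 5, 7, 10, 11}) = 2
G(32) = mex({0, 2, 3, 4, 5, 6, 7, 9, 11}) = 1
G(33) = mex({0, 1, 2, 3, 4, 5, 6, 7, 9, 12}) = 8
G(34) = mex({0, 1, 2, 3, 4, 5, 7, 8, 11, 12}) = 6
G(35) = mex({0, 1, 2, 3, 4, 5, 6, 8, 9, 10, 11}) = 7
Therefore G(35) = 7.

7


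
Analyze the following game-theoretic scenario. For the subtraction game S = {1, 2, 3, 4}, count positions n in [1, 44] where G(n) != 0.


Subtraction set S = {1, 2, 3, 4}, so G(n) = n mod 5.
G(n) = 0 when n is a multiple of 5.
Multiples of 5 in [1, 44]: 8
N-positions (nonzero Grundy) = 44 - 8 = 36

36


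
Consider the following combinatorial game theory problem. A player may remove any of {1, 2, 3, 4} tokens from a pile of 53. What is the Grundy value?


The subtraction set is S = {1, 2, 3, 4}.
G(k) = mex{ G(k - s) : s in S, s <= k }. We compute iteratively: G(0) = 0.
G(1) = mex({0}) = 1
G(2) = mex({0, 1}) = 2
G(3) = mex({0, 1, 2}) = 3
G(4) = mex({0, 1, 2, 3}) = 4
G(5) = mex({1, 2, 3, 4}) = 0
G(6) = mex({0, 2, 3, 4}) = 1
G(7) = mex({0, 1, 3, 4}) = 2
G(8) = mex({0, 1, 2, 4}) = 3
Observe that G(5)..G(8) = 0, 1, 2, 3 repeats G(0)..G(3) = 0, 1, 2, 3.
For k >= max(S) = 4, G(k) is determined by the previous 4 values G(k-4)..G(k-1); a window of 4 consecutive values has recurred shifted by 5, so by induction G(k + 5) = G(k) for all k >= 0: the sequence is periodic from the start with period 5.
One period: G(0..4) = 0, 1, 2, 3, 4.
53 mod 5 = 3, so G(53) = G(3) = 3.

3


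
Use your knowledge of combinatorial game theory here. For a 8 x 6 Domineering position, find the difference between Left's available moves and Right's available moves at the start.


Board is 8 x 6 (rows x cols).
Left (vertical) placements: (rows-1) * cols = 7 * 6 = 42
Right (horizontal) placements: rows * (cols-1) = 8 * 5 = 40
Advantage = Left - Right = 42 - 40 = 2

2


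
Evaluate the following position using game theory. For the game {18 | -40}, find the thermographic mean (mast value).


Game = {18 | -40}, a switch {a | b} with numbers a > b.
Its thermograph has left wall a - t and right wall b + t, which meet at t = (a - b)/2, where both equal (a + b)/2. So the mast (mean value) is at (a + b)/2.
Mean = (18 + (-40))/2 = -22/2 = -11

-11


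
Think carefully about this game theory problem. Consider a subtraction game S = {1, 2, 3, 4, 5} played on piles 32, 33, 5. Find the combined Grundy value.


Subtraction set: {1, 2, 3, 4, 5}
For this subtraction set, G(n) = n mod 6 (period = max + 1 = 6).
Pile 1 (size 32): G(32) = 32 mod 6 = 2
Pile 2 (size 33): G(33) = 33 mod 6 = 3
Pile 3 (size 5): G(5) = 5 mod 6 = 5
Total Grundy value = XOR of all: 2 XOR 3 XOR 5 = 4

4


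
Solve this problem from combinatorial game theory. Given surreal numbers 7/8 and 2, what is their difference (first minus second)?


x = 7/8, y = 2
Converting to common denominator: 8
x = 7/8, y = 16/8
x - y = 7/8 - 2 = -9/8

-9/8


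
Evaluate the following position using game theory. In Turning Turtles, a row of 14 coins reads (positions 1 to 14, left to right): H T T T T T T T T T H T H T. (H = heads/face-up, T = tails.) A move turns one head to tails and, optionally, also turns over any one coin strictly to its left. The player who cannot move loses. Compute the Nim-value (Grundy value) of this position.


Coins: H T T T T T T T T T H T H T
Key fact: a single head at position k behaves exactly like a Nim heap of size k (turning it to T and optionally flipping a coin at j < k corresponds to moving the heap from k to j, or to 0), and heads combine as a disjunctive sum (two heads at the same place would cancel, matching j XOR j = 0). So the Nim-value is the XOR of the 1-indexed positions of the heads.
Face-up positions (1-indexed): [1, 11, 13]
XOR 0 with 1: 0 XOR 1 = 1
XOR 1 with 11: 1 XOR 11 = 10
XOR 10 with 13: 10 XOR 13 = 7
Nim-value = 7

7


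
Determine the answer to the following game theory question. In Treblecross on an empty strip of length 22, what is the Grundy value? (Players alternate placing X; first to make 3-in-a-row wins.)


Treblecross: place X on empty cells; 3-in-a-row wins.
Playing within two cells of an existing X lets the opponent win at once, so sensible play treats the cells i-2..i+2 around each X as dead. The player left with no safe cell loses, so this is a normal-play take-away game on strips of safe cells.
Placing X at cell i (0-indexed) of a strip of k safe cells leaves independent strips of sizes max(0, i-2) and max(0, k-i-3). Hence G(k) = mex{ G(max(0,i-2)) XOR G(max(0,k-i-3)) : 0 <= i < k }, with G(0) = 0.
G(1): splits (0,0):0^0=0 -> mex({0}) = 1
G(2): splits (0,0):0^0=0 -> mex({0}) = 1
G(3): splits (0,0):0^0=0 -> mex({0}) = 1
G(4): splits (0,1):0^1=1 (0,0):0^0=0 -> mex({0, 1}) = 2
G(5): splits (0,2):0^1=1 (0,1):0^1=1 (0,0):0^0=0 -> mex({0, 1}) = 2
G(6) = mex({1}) = 0
G(7) = mex({0, 1, 2}) = 3
G(8) = mex({0, 1, 2}) = 3
G(9) = mex({0, 2}) = 1
G(10) = mex({0, 2, 3}) = 1
G(11) = mex({0, 3}) = 1
G(12) = mex({1, 3}) = 0
G(13) = mex({0, 1, 2, 3}) = 4
G(14) = mex({0, 1, 2}) = 3
G(15) = mex({0, 1, 2}) = 3
G(16) = mex({0, 1, 2, 4}) = 3
G(17) = mex({0, 1, 3, 4}) = 2
G(18) = mex({0, 1, 3, 4}) = 2
G(19) = mex({0, 1, 3, 5}) = 2
G(20) = mex({0, 1, 2, 3, 5}) = 4
G(21) = mex({0, 1, 2, 3, 5}) = 4
G(22) = mex({1, 2, 6}) = 0
Therefore G(22) = 0.

0


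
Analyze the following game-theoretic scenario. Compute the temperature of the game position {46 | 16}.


The game is {46 | 16}, a switch {a | b} with numbers a > b.
Cooling {a | b} by t gives {a - t | b + t}, which stops being hot when a - t = b + t, i.e. at t = (a - b)/2. So the temperature of a switch is (a - b)/2.
Temperature = (Left option - Right option) / 2
= (46 - (16)) / 2
= 30 / 2
= 15

15


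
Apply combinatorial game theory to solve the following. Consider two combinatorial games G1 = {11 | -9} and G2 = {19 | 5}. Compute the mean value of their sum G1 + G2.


G1 = {11 | -9}, G2 = {19 | 5}
Each is a switch {a | b} with numbers a > b; its mean value is (a + b)/2, and mean value is additive over game sums: m(G1 + G2) = m(G1) + m(G2).
Mean of G1 = (11 + (-9))/2 = 2/2 = 1
Mean of G2 = (19 + (5))/2 = 24/2 = 12
Mean of G1 + G2 = 1 + 12 = 13

13


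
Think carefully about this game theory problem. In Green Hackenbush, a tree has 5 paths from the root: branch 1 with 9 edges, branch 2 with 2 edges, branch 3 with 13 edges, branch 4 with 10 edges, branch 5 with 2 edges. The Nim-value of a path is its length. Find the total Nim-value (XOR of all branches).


The tree has 5 branches from the ground vertex.
In Green Hackenbush, the Nim-value of a simple path of length k is k.
Branch 1: length 9, Nim-value = 9
Branch 2: length 2, Nim-value = 2
Branch 3: length 13, Nim-value = 13
Branch 4: length 10, Nim-value = 10
Branch 5: length 2, Nim-value = 2
Total Nim-value = XOR of all branch values:
0 XOR 9 = 9
9 XOR 2 = 11
11 XOR 13 = 6
6 XOR 10 = 12
12 XOR 2 = 14
Nim-value of the tree = 14

14


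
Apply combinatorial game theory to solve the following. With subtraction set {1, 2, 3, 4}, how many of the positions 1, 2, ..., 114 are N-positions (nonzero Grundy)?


Subtraction set S = {1, 2, 3, 4}, so G(n) = n mod 5.
G(n) = 0 when n is a multiple of 5.
Multiples of 5 in [1, 114]: 22
N-positions (nonzero Grundy) = 114 - 22 = 92

92


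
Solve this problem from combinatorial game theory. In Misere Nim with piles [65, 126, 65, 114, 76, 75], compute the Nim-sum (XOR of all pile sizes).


We need the XOR (exclusive or) of all pile sizes.
After XOR-ing pile 1 (size 65): 0 XOR 65 = 65
After XOR-ing pile 2 (size 126): 65 XOR 126 = 63
After XOR-ing pile 3 (size 65): 63 XOR 65 = 126
After XOR-ing pile 4 (size 114): 126 XOR 114 = 12
After XOR-ing pile 5 (size 76): 12 XOR 76 = 64
After XOR-ing pile 6 (size 75): 64 XOR 75 = 11
The Nim-value of this position is 11.

11


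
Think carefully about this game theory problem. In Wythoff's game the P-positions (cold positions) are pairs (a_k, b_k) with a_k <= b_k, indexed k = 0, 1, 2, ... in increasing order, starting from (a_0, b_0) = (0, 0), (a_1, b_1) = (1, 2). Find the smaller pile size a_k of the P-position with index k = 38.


By Wythoff's theorem, a_k = floor(k * phi) and b_k = floor(k * phi^2) = a_k + k, where phi = (1 + sqrt(5))/2 is the golden ratio.
phi = (1 + sqrt(5))/2 = 1.618034
k = 38
k * phi = 38 * 1.618034 = 61.485292
a_38 = floor(k * phi) = 61

61


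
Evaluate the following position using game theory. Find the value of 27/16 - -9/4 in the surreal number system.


x = 27/16, y = -9/4
Converting to common denominator: 16
x = 27/16, y = -36/16
x - y = 27/16 - -9/4 = 63/16

63/16


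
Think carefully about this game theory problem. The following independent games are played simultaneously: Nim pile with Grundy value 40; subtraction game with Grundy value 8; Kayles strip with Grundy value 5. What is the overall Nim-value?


By the Sprague-Grundy theorem, the Grundy value of a sum of games is the XOR of individual Grundy values.
Nim pile: Grundy value = 40. Running XOR: 0 XOR 40 = 40
subtraction game: Grundy value = 8. Running XOR: 40 XOR 8 = 32
Kayles strip: Grundy value = 5. Running XOR: 32 XOR 5 = 37
The combined Grundy value is 37.

37


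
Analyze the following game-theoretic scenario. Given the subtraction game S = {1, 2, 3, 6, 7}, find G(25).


The subtraction set is S = {1, 2, 3, 6, 7}.
G(k) = mex{ G(k - s) : s in S, s <= k }. We compute iteratively: G(0) = 0.
G(1) = mex({0}) = 1
G(2) = mex({0, 1}) = 2
G(3) = mex({0, 1, 2}) = 3
G(4) = mex({1, 2, 3}) = 0
G(5) = mex({0, 2, 3}) = 1
G(6) = mex({0, 1, 3}) = 2
G(7) = mex({0, 1, 2}) = 3
G(8) = mex({1, 2, 3}) = 0
G(9) = mex({0, 2, 3}) = 1
G(10) = mex({0, 1, 3}) = 2
Observe that G(4)..G(10) = 0, 1, 2, 3, 0, 1, 2 repeats G(0)..G(6) = 0, 1, 2, 3, 0, 1, 2.
For k >= max(S) = 7, G(k) is determined by the previous 7 values G(k-7)..G(k-1); a window of 7 consecutive values has recurred shifted by 4, so by induction G(k + 4) = G(k) for all k >= 0: the sequence is periodic from the start with period 4.
One period: G(0..3) = 0, 1, 2, 3.
25 mod 4 = 1, so G(25) = G(1) = 1.

1


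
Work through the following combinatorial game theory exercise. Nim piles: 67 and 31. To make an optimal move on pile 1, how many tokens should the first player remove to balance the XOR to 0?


Piles: 67 and 31
Current XOR: 67 XOR 31 = 92 (non-zero, so this is an N-position).
To make the XOR zero, we need to find a move that balances the piles.
For pile 1 (size 67): target = 67 XOR 92 = 31
We reduce pile 1 from 67 to 31.
Tokens removed: 67 - 31 = 36
Verification: 31 XOR 31 = 0

36


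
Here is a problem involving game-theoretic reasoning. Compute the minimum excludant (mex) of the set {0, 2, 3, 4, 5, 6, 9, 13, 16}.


Set = {0, 2, 3, 4, 5, 6, 9, 13, 16}
0 is in the set.
1 is NOT in the set. This is the mex.
mex = 1

1


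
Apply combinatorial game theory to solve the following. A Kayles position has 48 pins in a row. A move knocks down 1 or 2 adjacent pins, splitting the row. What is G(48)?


Kayles: a move removes 1 or 2 adjacent pins from a contiguous row.
Removing pins from a row of k leaves two independent rows (a, b) with a + b = k - 1 (one pin) or a + b = k - 2 (two pins); an end removal gives a = 0.
By Sprague-Grundy, G(k) = mex{ G(a) XOR G(b) } over all these splits. G(0) = 0.
G(1): splits (0,0):0^0=0 -> mex({0}) = 1
G(2): splits (0,1):0^1=1 (0,0):0^0=0 -> mex({0, 1}) = 2
G(3): splits (0,2):0^2=2 (1,1):1^1=0 (0,1):0^1=1 -> mex({0, 1, 2}) = 3
G(4): splits (0,3):0^3=3 (1,2):1^2=3 (0,2):0^2=2 (1,1):1^1=0 -> mex({0, 2, 3}) = 1
G(5): splits (0,4):0^1=1 (1,3):1^3=2 (2,2):2^2=0 (0,3):0^3=3 (1,2):1^2=3 -> mex({0, 1, 2, 3}) = 4
G(6) = mex({0, 1, 2, 4}) = 3
G(7) = mex({0, 1, 3, 4, 5}) = 2
G(8) = mex({0, 2, 3, 5, 6}) = 1
G(9) = mex({0, 1, 2, 3, 6, 7}) = 4
G(10) = mex({0, 1, 3, 4, 5, 7}) = 2
G(11) = mex({0, 1, 2, 3, 4, 5}) = 6
G(12) = mex({0, 1, 2, 3, 5, 6, 7}) = 4
G(13) = mex({0, 2, 3, 4, 6, 7}) = 1
G(14) = mex({0, 1, 4, 5, 6, 7}) = 2
G(15) = mex({0, 1, 2, 3, 4, 5, 6}) = 7
G(16) = mex({0, 2, 3, 5, 6, 7}) = 1
G(17) = mex({0, 1, 2, 3, 5, 6, 7}) = 4
G(18) = mex({0, 1, 2, 4, 5, 6}) = 3
G(19) = mex({0, 1, 3, 4, 5, 7}) = 2
G(20) = mex({0, 2, 3, 4, 5, 6, 7}) = 1
G(21) = mex({0, 1, 2, 3, 5, 6, 7}) = 4
G(22) = mex({0, 1, 2, 3, 4, 5, 7}) = 6
G(23) = mex({0, 1, 2, 3, 4, 5, 6}) = 7
G(24) = mex({0, 1, 2, 3, 5, 6, 7}) = 4
G(25) = mex({0, 2, 3, 4, 6, 7}) = 1
G(26) = mex({0, 1, 3, 4, 5, 6, 7}) = 2
G(27) = mex({0, 1, 2, 3, 4, 5, 6, 7}) = 8
G(28) = mex({0, 1, 2, 3, 4, 6, 7, 8}) = 5
G(29) = mex({0, 1, 2, 3, 5, 6, 7, 8, 9}) = 4
G(30) = mex({0, 1, 2, 3, 4, 5, 6, 9, 10}) = 7
G(31) = mex({0, 1, 3, 4, 5, 7, 10, 11}) = 2
G(32) = mex({0, 2, 3, 4, 5, 6, 7, 9, 11}) = 1
G(33) = mex({0, 1, 2, 3, 4, 5, 6, 7, 9, 12}) = 8
G(34) = mex({0, 1, 2, 3, 4, 5, 7, 8, 11, 12}) = 6
G(35) = mex({0, 1, 2, 3, 4, 5, 6, 8, 9, 10, 11}) = 7
G(36) = mex({0, 1, 2, 3, 5, 6, 7, 9, 10}) = 4
G(37) = mex({0, 2, 3, 4, 6, 7, 9, 10, 11, 12}) = 1
G(38) = mex({0, 1, 3, 4, 5, 6, 7, 9, 10, 11, 12}) = 2
G(39) = mex({0, 1, 2, 4, 5, 6, 7, 9, 10, 12, 14}) = 3
G(40) = mex({0, 2, 3, 4, 6, 7, 11, 12, 14}) = 1
G(41) = mex({0, 1, 2, 3, 5, 6, 7, 9, 10, 11, 12}) = 4
G(42) = mex({0, 1, 2, 3, 4, 5, 6, 9, 10}) = 7
G(43) = mex({0, 1, 3, 4, 5, 7, 9, 10, 12, 15}) = 2
G(44) = mex({0, 2, 3, 4, 5, 6, 7, 9, 10, 12, 15}) = 1
G(45) = mex({0, 1, 2, 3, 4, 5, 6, 7, 9, 10, 12, 14}) = 8
G(46) = mex({0, 1, 3, 4, 5, 7, 8, 11, 12, 14}) = 2
G(47) = mex({0, 1, 2, 3, 4, 5, 6, 8, 9, 10, 11, 12}) = 7
G(48) = mex({0, 1, 2, 3, 5, 6, 7, 9, 10}) = 4
Therefore G(48) = 4.

4


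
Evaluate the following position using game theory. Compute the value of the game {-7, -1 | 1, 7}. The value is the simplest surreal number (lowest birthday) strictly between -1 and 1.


Left options: {-7, -1}, max = -1
Right options: {1, 7}, min = 1
All options are numbers and max(Left) < min(Right), so by the simplicity theorem the value is the simplest (earliest-born) number strictly between -1 and 1.
The only integer strictly between -1 and 1 is 0.
No non-integer in the interval can be simpler: if x is a non-integer in the interval, then floor(x) or ceil(x) also lies in the interval (the interval contains an integer), and both are proper prefixes of x's sign expansion, i.e. born earlier. So the game value is 0.
Game value = 0

0


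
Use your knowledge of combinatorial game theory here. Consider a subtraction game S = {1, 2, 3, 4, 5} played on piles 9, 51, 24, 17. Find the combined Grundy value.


Subtraction set: {1, 2, 3, 4, 5}
For this subtraction set, G(n) = n mod 6 (period = max + 1 = 6).
Pile 1 (size 9): G(9) = 9 mod 6 = 3
Pile 2 (size 51): G(51) = 51 mod 6 = 3
Pile 3 (size 24): G(24) = 24 mod 6 = 0
Pile 4 (size 17): G(17) = 17 mod 6 = 5
Total Grundy value = XOR of all: 3 XOR 3 XOR 0 XOR 5 = 5

5


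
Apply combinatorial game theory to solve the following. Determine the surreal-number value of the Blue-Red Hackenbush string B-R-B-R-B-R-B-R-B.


Edges (from ground): B-R-B-R-B-R-B-R-B
By Berlekamp's sign-expansion rule, a Blue-Red Hackenbush stalk has the value of the surreal number whose sign sequence is the edge sequence with B -> + and R -> -.
Sign sequence: +-+-+-+-+
Trace the sign expansion in the surreal number tree, starting from 0:
Edge 1: B (sign +) -> bounds (0, +inf), value = 1
Edge 2: R (sign -) -> bounds (0, 1), value = 1/2
Edge 3: B (sign +) -> bounds (1/2, 1), value = 3/4
Edge 4: R (sign -) -> bounds (1/2, 3/4), value = 5/8
Edge 5: B (sign +) -> bounds (5/8, 3/4), value = 11/16
Edge 6: R (sign -) -> bounds (5/8, 11/16), value = 21/32
Edge 7: B (sign +) -> bounds (21/32, 11/16), value = 43/64
Edge 8: R (sign -) -> bounds (21/32, 43/64), value = 85/128
Edge 9: B (sign +) -> bounds (85/128, 43/64), value = 171/256
Game value = 171/256

171/256


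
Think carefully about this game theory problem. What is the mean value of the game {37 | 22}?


Game = {37 | 22}, a switch {a | b} with numbers a > b.
Its thermograph has left wall a - t and right wall b + t, which meet at t = (a - b)/2, where both equal (a + b)/2. So the mast (mean value) is at (a + b)/2.
Mean = (37 + (22))/2 = 59/2 = 59/2

59/2


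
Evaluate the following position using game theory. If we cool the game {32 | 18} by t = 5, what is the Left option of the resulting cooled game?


Original game: {32 | 18} (a switch {a | b} with a > b).
Cooling by t (for t below the temperature (a - b)/2 = 7) taxes each move by t: {a | b} cooled by t is {a - t | b + t}.
Cooling amount: t = 5
Cooled Left option: 32 - 5 = 27
Cooled Right option: 18 + 5 = 23
Cooled game: {27 | 23}
Left option = 27

27


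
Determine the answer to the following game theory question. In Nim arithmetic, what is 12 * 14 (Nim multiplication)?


Nim multiplication is bilinear over XOR: (u XOR v) * w = (u*w) XOR (v*w).
So we split each operand into its bit components and XOR the pairwise Nim products.
12 = 4 + 8 (as XOR of powers of 2).
14 = 2 + 4 + 8 (as XOR of powers of 2).
Using the standard Nim-product table on single bits:
  2*2 = 3,   2*4 = 8,   2*8 = 12,
  4*4 = 6,   4*8 = 11,  8*8 = 13,
and  1*x = x (identity), k*l = l*k (commutative).
Pairwise Nim products:
  4 * 2 = 8
  4 * 4 = 6
  4 * 8 = 11
  8 * 2 = 12
  8 * 4 = 11
  8 * 8 = 13
XOR them: 8 XOR 6 XOR 11 XOR 12 XOR 11 XOR 13 = 15.
Result: 12 * 14 = 15 (in Nim).

15


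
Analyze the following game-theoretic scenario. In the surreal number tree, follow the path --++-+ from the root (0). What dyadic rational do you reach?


Sign expansion: --++-+
Rule: track bounds (lo, hi), initially (-inf, +inf). On '+', the current value becomes lo and we move to the simplest number in (value, hi): value + 1 if hi = +inf, otherwise the midpoint (value + hi)/2. On '-', the current value becomes hi and we move to value - 1 if lo = -inf, otherwise the midpoint (lo + value)/2.
Start at 0.
Step 1: sign = -, move left. Bounds: (-inf, 0). Value = -1
Step 2: sign = -, move left. Bounds: (-inf, -1). Value = -2
Step 3: sign = +, move right. Bounds: (-2, -1). Value = -3/2
Step 4: sign = +, move right. Bounds: (-3/2, -1). Value = -5/4
Step 5: sign = -, move left. Bounds: (-3/2, -5/4). Value = -11/8
Step 6: sign = +, move right. Bounds: (-11/8, -5/4). Value = -21/16
The surreal number with sign expansion --++-+ is -21/16.

-21/16


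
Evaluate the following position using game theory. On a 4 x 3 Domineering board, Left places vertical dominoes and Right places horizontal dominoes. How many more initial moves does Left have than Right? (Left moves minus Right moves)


Board is 4 x 3 (rows x cols).
Left (vertical) placements: (rows-1) * cols = 3 * 3 = 9
Right (horizontal) placements: rows * (cols-1) = 4 * 2 = 8
Advantage = Left - Right = 9 - 8 = 1

1


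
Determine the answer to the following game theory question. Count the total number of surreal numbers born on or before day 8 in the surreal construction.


Day 0: {|} = 0 is born. Count = 1.
Day n: the number of surreal numbers born by day n is 2^(n+1) - 1.
By day 0: 2^1 - 1 = 1
By day 1: 2^2 - 1 = 3
By day 2: 2^3 - 1 = 7
By day 3: 2^4 - 1 = 15
By day 4: 2^5 - 1 = 31
By day 5: 2^6 - 1 = 63
By day 6: 2^7 - 1 = 127
By day 7: 2^8 - 1 = 255
By day 8: 2^9 - 1 = 511
By day 8: 511 surreal numbers.

511


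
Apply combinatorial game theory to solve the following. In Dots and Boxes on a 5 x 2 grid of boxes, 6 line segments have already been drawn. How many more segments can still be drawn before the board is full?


Grid: 5 x 2 boxes, i.e. 6 rows and 3 columns of dots.
Horizontal edges: (rows + 1) * cols = 6 * 2 = 12
Vertical edges: rows * (cols + 1) = 5 * 3 = 15
Total edges: 12 + 15 = 27
Edges drawn: 6
Remaining: 27 - 6 = 21

21


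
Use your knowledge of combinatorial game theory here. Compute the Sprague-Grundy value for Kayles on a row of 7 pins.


Kayles: a move removes 1 or 2 adjacent pins from a contiguous row.
Removing pins from a row of k leaves two independent rows (a, b) with a + b = k - 1 (one pin) or a + b = k - 2 (two pins); an end removal gives a = 0.
By Sprague-Grundy, G(k) = mex{ G(a) XOR G(b) } over all these splits. G(0) = 0.
G(1): splits (0,0):0^0=0 -> mex({0}) = 1
G(2): splits (0,1):0^1=1 (0,0):0^0=0 -> mex({0, 1}) = 2
G(3): splits (0,2):0^2=2 (1,1):1^1=0 (0,1):0^1=1 -> mex({0, 1, 2}) = 3
G(4): splits (0,3):0^3=3 (1,2):1^2=3 (0,2):0^2=2 (1,1):1^1=0 -> mex({0, 2, 3}) = 1
G(5): splits (0,4):0^1=1 (1,3):1^3=2 (2,2):2^2=0 (0,3):0^3=3 (1,2):1^2=3 -> mex({0, 1, 2, 3}) = 4
G(6) = mex({0, 1, 2, 4}) = 3
G(7) = mex({0, 1, 3, 4, 5}) = 2
Therefore G(7) = 2.

2


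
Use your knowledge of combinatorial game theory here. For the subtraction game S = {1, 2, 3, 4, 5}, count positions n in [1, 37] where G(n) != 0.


Subtraction set S = {1, 2, 3, 4, 5}, so G(n) = n mod 6.
G(n) = 0 when n is a multiple of 6.
Multiples of 6 in [1, 37]: 6
N-positions (nonzero Grundy) = 37 - 6 = 31

31


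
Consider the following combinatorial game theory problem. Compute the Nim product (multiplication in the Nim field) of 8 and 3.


Nim multiplication is bilinear over XOR: (u XOR v) * w = (u*w) XOR (v*w).
So we split each operand into its bit components and XOR the pairwise Nim products.
8 = 8 (as XOR of powers of 2).
3 = 1 + 2 (as XOR of powers of 2).
Using the standard Nim-product table on single bits:
  2*2 = 3,   2*4 = 8,   2*8 = 12,
  4*4 = 6,   4*8 = 11,  8*8 = 13,
and  1*x = x (identity), k*l = l*k (commutative).
Pairwise Nim products:
  8 * 1 = 8
  8 * 2 = 12
XOR them: 8 XOR 12 = 4.
Result: 8 * 3 = 4 (in Nim).

4
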